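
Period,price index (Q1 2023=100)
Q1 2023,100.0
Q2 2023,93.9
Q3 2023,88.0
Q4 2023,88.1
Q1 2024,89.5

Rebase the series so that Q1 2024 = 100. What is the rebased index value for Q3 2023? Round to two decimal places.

98.32

Rebased(Q3 2023) = 88.0 / 89.5 × 100 = 98.3240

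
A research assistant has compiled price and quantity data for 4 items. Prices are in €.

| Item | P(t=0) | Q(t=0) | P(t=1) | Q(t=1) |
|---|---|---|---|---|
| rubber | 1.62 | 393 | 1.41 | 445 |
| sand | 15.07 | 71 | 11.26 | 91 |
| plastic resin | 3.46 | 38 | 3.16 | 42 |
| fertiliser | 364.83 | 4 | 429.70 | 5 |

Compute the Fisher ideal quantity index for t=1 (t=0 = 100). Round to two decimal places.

123.19

Laspeyres component (base-period weights):
ΣP(t=0)Q(t=1) = 1.62×445 + 15.07×91 + 3.46×42 + 364.83×5 = 720.9 + 1371.37 + 145.32 + 1824.15 = 4061.74
ΣP(t=0)Q(t=0) = 1.62×393 + 15.07×71 + 3.46×38 + 364.83×4 = 636.66 + 1069.97 + 131.48 + 1459.32 = 3297.43
L = 4061.74 / 3297.43 × 100 = 123.1790
Paasche component (current-period weights):
ΣP(t=1)Q(t=1) = 1.41×445 + 11.26×91 + 3.16×42 + 429.70×5 = 627.45 + 1024.66 + 132.72 + 2148.5 = 3933.33
ΣP(t=1)Q(t=0) = 1.41×393 + 11.26×71 + 3.16×38 + 429.70×4 = 554.13 + 799.46 + 120.08 + 1718.8 = 3192.47
P = 3933.33 / 3192.47 × 100 = 123.2065
Fisher = √(L × P) = √(123.1790 × 123.2065) = 123.1927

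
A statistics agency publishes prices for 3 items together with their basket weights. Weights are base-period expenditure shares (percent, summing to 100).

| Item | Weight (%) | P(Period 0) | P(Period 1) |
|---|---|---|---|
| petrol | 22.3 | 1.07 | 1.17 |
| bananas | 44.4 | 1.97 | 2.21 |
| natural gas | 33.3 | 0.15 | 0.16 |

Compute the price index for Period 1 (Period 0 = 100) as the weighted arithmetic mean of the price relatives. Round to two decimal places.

109.71

petrol: 22.3 × (1.17/1.07) = 22.3 × 1.093458 = 24.3841
bananas: 44.4 × (2.21/1.97) = 44.4 × 1.121827 = 49.8091
natural gas: 33.3 × (0.16/0.15) = 33.3 × 1.066667 = 35.5200
Index = Σ wᵢ·(p₁ᵢ/p₀ᵢ) = 24.3841 + 49.8091 + 35.5200 = 109.7132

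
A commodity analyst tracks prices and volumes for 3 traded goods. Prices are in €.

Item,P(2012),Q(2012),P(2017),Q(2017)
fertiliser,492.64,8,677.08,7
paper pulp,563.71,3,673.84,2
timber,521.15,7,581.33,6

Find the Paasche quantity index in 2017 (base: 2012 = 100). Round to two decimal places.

Paasche quantity index uses current-period prices as weights.
ΣP(2017)·Q(2017) = 677.08×7 + 673.84×2 + 581.33×6 = 4739.56 + 1347.68 + 3487.98 = 9575.22
ΣP(2017)·Q(2012) = 677.08×8 + 673.84×3 + 581.33×7 = 5416.64 + 2021.52 + 4069.31 = 11507.47
Index = 9575.22 / 11507.47 × 100 = 83.2087

83.21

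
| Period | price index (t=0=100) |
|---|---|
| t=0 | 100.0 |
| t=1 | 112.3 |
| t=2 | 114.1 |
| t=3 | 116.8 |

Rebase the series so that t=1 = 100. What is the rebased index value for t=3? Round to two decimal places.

Rebased(t=3) = 116.8 / 112.3 × 100 = 104.0071

104.01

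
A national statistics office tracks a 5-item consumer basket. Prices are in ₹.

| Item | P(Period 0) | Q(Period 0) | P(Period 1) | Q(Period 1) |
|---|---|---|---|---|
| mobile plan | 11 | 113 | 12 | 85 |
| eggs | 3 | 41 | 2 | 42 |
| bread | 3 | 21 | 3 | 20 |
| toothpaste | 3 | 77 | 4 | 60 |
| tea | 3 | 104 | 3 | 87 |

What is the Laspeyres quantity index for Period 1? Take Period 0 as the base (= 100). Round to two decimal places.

79.21

Laspeyres quantity index uses base-period prices as weights.
ΣP(Period 0)·Q(Period 1) = 11×85 + 3×42 + 3×20 + 3×60 + 3×87 = 935 + 126 + 60 + 180 + 261 = 1562
ΣP(Period 0)·Q(Period 0) = 11×113 + 3×41 + 3×21 + 3×77 + 3×104 = 1243 + 123 + 63 + 231 + 312 = 1972
Index = 1562 / 1972 × 100 = 79.2089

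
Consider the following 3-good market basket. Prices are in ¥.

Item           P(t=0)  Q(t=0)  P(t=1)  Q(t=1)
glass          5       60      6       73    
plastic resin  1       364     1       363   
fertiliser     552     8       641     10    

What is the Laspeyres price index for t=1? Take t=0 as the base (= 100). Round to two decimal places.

115.20

Laspeyres price index uses base-period quantities as weights.
ΣP(t=1)·Q(t=0) = 6×60 + 1×364 + 641×8 = 360 + 364 + 5128 = 5852
ΣP(t=0)·Q(t=0) = 5×60 + 1×364 + 552×8 = 300 + 364 + 4416 = 5080
Index = 5852 / 5080 × 100 = 115.1969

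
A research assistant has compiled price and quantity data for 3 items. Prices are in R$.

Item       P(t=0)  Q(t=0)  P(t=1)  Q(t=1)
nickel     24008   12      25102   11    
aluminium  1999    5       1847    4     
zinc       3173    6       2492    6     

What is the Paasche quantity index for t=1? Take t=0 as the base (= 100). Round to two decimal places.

Paasche quantity index uses current-period prices as weights.
ΣP(t=1)·Q(t=1) = 25102×11 + 1847×4 + 2492×6 = 276122 + 7388 + 14952 = 298462
ΣP(t=1)·Q(t=0) = 25102×12 + 1847×5 + 2492×6 = 301224 + 9235 + 14952 = 325411
Index = 298462 / 325411 × 100 = 91.7185

91.72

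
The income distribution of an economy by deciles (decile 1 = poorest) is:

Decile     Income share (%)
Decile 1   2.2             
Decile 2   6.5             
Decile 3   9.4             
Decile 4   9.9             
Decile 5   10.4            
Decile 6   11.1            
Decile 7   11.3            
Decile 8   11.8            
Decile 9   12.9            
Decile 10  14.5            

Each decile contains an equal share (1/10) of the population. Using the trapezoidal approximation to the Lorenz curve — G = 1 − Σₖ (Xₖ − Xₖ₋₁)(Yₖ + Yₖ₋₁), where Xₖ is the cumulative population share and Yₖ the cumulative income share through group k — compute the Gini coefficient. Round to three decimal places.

Cumulative income shares Yₖ: 0.0220, 0.0870, 0.1810, 0.2800, 0.3840, 0.4950, 0.6080, 0.7260, 0.8550, 1.0000
Σ (Xₖ−Xₖ₋₁)(Yₖ+Yₖ₋₁) = (1/10)(0.0220+0.0000) + (1/10)(0.0870+0.0220) + (1/10)(0.1810+0.0870) + (1/10)(0.2800+0.1810) + (1/10)(0.3840+0.2800) + (1/10)(0.4950+0.3840) + (1/10)(0.6080+0.4950) + (1/10)(0.7260+0.6080) + (1/10)(0.8550+0.7260) + (1/10)(1.0000+0.8550)
  = 0.0022 + 0.0109 + 0.0268 + 0.0461 + 0.0664 + 0.0879 + 0.1103 + 0.1334 + 0.1581 + 0.1855 = 0.8276
G = 1 − 0.8276 = 0.1724

0.172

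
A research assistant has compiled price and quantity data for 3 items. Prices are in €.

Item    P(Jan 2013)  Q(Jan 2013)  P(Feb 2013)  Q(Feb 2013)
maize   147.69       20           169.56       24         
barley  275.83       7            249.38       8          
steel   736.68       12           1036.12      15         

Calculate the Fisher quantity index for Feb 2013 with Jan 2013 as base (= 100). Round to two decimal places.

Laspeyres component (base-period weights):
ΣP(Jan 2013)Q(Feb 2013) = 147.69×24 + 275.83×8 + 736.68×15 = 3544.56 + 2206.64 + 11050.2 = 16801.4
ΣP(Jan 2013)Q(Jan 2013) = 147.69×20 + 275.83×7 + 736.68×12 = 2953.8 + 1930.81 + 8840.16 = 13724.77
L = 16801.4 / 13724.77 × 100 = 122.4166
Paasche component (current-period weights):
ΣP(Feb 2013)Q(Feb 2013) = 169.56×24 + 249.38×8 + 1036.12×15 = 4069.44 + 1995.04 + 15541.8 = 21606.28
ΣP(Feb 2013)Q(Jan 2013) = 169.56×20 + 249.38×7 + 1036.12×12 = 3391.2 + 1745.66 + 12433.44 = 17570.3
P = 21606.28 / 17570.3 × 100 = 122.9705
Fisher = √(L × P) = √(122.4166 × 122.9705) = 122.6932

122.69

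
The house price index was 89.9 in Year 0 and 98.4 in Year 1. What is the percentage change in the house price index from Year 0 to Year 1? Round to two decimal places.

Change = (98.4 − 89.9) / 89.9 × 100
       = 8.5 / 89.9 × 100 = 9.4549%

9.45%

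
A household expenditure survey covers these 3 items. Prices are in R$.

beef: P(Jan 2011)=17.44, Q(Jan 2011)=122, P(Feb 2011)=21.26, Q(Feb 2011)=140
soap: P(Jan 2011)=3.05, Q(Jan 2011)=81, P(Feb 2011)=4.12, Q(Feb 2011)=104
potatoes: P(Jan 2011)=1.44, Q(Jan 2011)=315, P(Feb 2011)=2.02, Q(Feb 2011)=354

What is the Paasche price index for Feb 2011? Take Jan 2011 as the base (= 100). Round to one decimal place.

126.0

Paasche price index uses current-period quantities as weights.
ΣP(Feb 2011)·Q(Feb 2011) = 21.26×140 + 4.12×104 + 2.02×354 = 2976.4 + 428.48 + 715.08 = 4119.96
ΣP(Jan 2011)·Q(Feb 2011) = 17.44×140 + 3.05×104 + 1.44×354 = 2441.6 + 317.2 + 509.76 = 3268.56
Index = 4119.96 / 3268.56 × 100 = 126.0482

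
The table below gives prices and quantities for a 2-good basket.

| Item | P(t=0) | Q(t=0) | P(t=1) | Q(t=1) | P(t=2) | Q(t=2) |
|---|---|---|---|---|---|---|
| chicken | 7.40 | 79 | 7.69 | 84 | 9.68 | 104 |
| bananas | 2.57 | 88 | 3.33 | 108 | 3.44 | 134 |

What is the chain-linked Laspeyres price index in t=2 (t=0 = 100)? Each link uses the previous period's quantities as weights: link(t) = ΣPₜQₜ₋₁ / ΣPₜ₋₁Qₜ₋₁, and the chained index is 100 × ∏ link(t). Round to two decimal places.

Link t=0→t=1:
ΣP(t=1)Q(t=0) = 7.69×79 + 3.33×88 = 607.51 + 293.04 = 900.55
ΣP(t=0)Q(t=0) = 7.40×79 + 2.57×88 = 584.6 + 226.16 = 810.76
link = 900.55/810.76 = 1.110748
Link t=1→t=2:
ΣP(t=2)Q(t=1) = 9.68×84 + 3.44×108 = 813.12 + 371.52 = 1184.64
ΣP(t=1)Q(t=1) = 7.69×84 + 3.33×108 = 645.96 + 359.64 = 1005.6
link = 1184.64/1005.6 = 1.178043
Chained index = 100 × 1.110748 × 1.178043 = 130.8509

130.85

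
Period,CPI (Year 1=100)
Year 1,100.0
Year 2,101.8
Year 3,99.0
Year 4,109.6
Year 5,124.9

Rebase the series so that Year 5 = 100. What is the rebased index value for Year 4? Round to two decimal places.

87.75

Rebased(Year 4) = 109.6 / 124.9 × 100 = 87.7502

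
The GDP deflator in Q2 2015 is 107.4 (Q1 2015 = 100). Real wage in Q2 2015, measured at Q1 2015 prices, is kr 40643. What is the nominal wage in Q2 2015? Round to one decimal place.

43650.6

Nominal = Real × (Index/100) = 40643 × (107.4/100)
        = 40643 × 1.074 = 43650.5820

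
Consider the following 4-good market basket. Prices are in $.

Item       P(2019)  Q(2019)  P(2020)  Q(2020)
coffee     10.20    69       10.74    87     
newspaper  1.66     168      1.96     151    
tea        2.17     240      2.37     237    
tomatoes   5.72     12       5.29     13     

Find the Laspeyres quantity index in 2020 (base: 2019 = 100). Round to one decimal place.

Laspeyres quantity index uses base-period prices as weights.
ΣP(2019)·Q(2020) = 10.20×87 + 1.66×151 + 2.17×237 + 5.72×13 = 887.4 + 250.66 + 514.29 + 74.36 = 1726.71
ΣP(2019)·Q(2019) = 10.20×69 + 1.66×168 + 2.17×240 + 5.72×12 = 703.8 + 278.88 + 520.8 + 68.64 = 1572.12
Index = 1726.71 / 1572.12 × 100 = 109.8332

109.8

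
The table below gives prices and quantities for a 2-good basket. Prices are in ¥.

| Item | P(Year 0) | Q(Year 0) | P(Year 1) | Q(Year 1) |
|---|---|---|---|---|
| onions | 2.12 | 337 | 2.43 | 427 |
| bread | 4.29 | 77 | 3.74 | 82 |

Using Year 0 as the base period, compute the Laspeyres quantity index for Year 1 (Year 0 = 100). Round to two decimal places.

120.32

Laspeyres quantity index uses base-period prices as weights.
ΣP(Year 0)·Q(Year 1) = 2.12×427 + 4.29×82 = 905.24 + 351.78 = 1257.02
ΣP(Year 0)·Q(Year 0) = 2.12×337 + 4.29×77 = 714.44 + 330.33 = 1044.77
Index = 1257.02 / 1044.77 × 100 = 120.3155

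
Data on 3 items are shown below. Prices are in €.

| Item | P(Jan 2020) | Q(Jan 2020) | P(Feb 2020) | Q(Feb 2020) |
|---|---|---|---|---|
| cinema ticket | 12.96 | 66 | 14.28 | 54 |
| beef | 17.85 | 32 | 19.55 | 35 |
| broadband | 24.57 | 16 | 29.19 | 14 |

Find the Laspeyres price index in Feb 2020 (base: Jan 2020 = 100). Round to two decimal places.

Laspeyres price index uses base-period quantities as weights.
ΣP(Feb 2020)·Q(Jan 2020) = 14.28×66 + 19.55×32 + 29.19×16 = 942.48 + 625.6 + 467.04 = 2035.12
ΣP(Jan 2020)·Q(Jan 2020) = 12.96×66 + 17.85×32 + 24.57×16 = 855.36 + 571.2 + 393.12 = 1819.68
Index = 2035.12 / 1819.68 × 100 = 111.8394

111.84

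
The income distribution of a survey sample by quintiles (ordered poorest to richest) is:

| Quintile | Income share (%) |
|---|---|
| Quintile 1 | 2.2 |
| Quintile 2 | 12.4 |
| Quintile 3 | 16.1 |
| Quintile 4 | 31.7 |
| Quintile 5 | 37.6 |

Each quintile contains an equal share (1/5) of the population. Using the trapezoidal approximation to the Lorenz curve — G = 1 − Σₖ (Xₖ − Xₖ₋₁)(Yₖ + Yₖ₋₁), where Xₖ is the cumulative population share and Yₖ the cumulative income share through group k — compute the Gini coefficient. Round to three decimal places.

0.360

Cumulative income shares Yₖ: 0.0220, 0.1460, 0.3070, 0.6240, 1.0000
Σ (Xₖ−Xₖ₋₁)(Yₖ+Yₖ₋₁) = (1/5)(0.0220+0.0000) + (1/5)(0.1460+0.0220) + (1/5)(0.3070+0.1460) + (1/5)(0.6240+0.3070) + (1/5)(1.0000+0.6240)
  = 0.0044 + 0.0336 + 0.0906 + 0.1862 + 0.3248 = 0.6396
G = 1 − 0.6396 = 0.3604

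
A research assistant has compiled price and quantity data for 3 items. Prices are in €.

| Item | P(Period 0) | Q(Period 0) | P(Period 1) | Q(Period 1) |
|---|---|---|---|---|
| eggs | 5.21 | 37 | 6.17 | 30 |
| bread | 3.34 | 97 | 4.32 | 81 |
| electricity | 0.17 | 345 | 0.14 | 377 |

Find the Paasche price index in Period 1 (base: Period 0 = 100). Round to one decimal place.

Paasche price index uses current-period quantities as weights.
ΣP(Period 1)·Q(Period 1) = 6.17×30 + 4.32×81 + 0.14×377 = 185.1 + 349.92 + 52.78 = 587.8
ΣP(Period 0)·Q(Period 1) = 5.21×30 + 3.34×81 + 0.17×377 = 156.3 + 270.54 + 64.09 = 490.93
Index = 587.8 / 490.93 × 100 = 119.7319

119.7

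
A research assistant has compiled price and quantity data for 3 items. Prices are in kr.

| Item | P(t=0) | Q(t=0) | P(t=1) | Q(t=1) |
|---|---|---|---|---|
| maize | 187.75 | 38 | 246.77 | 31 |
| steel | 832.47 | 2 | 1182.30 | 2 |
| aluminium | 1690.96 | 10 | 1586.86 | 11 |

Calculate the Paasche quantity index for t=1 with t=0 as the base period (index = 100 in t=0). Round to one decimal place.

99.5

Paasche quantity index uses current-period prices as weights.
ΣP(t=1)·Q(t=1) = 246.77×31 + 1182.30×2 + 1586.86×11 = 7649.87 + 2364.6 + 17455.46 = 27469.93
ΣP(t=1)·Q(t=0) = 246.77×38 + 1182.30×2 + 1586.86×10 = 9377.26 + 2364.6 + 15868.6 = 27610.46
Index = 27469.93 / 27610.46 × 100 = 99.4910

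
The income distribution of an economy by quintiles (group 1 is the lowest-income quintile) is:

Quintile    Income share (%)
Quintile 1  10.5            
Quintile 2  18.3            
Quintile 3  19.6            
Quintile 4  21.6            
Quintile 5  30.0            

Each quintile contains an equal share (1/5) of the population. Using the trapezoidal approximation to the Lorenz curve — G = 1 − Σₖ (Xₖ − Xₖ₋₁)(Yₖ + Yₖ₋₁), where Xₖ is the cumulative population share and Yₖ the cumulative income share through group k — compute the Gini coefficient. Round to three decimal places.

0.169

Cumulative income shares Yₖ: 0.1050, 0.2880, 0.4840, 0.7000, 1.0000
Σ (Xₖ−Xₖ₋₁)(Yₖ+Yₖ₋₁) = (1/5)(0.1050+0.0000) + (1/5)(0.2880+0.1050) + (1/5)(0.4840+0.2880) + (1/5)(0.7000+0.4840) + (1/5)(1.0000+0.7000)
  = 0.0210 + 0.0786 + 0.1544 + 0.2368 + 0.3400 = 0.8308
G = 1 − 0.8308 = 0.1692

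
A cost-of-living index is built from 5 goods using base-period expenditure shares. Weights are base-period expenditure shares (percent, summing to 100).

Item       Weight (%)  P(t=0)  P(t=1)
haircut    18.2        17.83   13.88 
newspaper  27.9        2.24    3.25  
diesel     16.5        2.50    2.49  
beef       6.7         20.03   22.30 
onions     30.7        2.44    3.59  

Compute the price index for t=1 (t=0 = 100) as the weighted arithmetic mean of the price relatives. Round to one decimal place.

haircut: 18.2 × (13.88/17.83) = 18.2 × 0.778463 = 14.1680
newspaper: 27.9 × (3.25/2.24) = 27.9 × 1.450893 = 40.4799
diesel: 16.5 × (2.49/2.50) = 16.5 × 0.996000 = 16.4340
beef: 6.7 × (22.30/20.03) = 6.7 × 1.113330 = 7.4593
onions: 30.7 × (3.59/2.44) = 30.7 × 1.471311 = 45.1693
Index = Σ wᵢ·(p₁ᵢ/p₀ᵢ) = 14.1680 + 40.4799 + 16.4340 + 7.4593 + 45.1693 = 123.7105

123.7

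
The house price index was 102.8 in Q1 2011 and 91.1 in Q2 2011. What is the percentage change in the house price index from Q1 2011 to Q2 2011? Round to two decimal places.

-11.38%

Change = (91.1 − 102.8) / 102.8 × 100
       = -11.7 / 102.8 × 100 = -11.3813%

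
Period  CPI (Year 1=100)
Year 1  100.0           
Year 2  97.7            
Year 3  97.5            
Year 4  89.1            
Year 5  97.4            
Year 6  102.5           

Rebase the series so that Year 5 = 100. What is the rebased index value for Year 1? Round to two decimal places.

Rebased(Year 1) = 100.0 / 97.4 × 100 = 102.6694

102.67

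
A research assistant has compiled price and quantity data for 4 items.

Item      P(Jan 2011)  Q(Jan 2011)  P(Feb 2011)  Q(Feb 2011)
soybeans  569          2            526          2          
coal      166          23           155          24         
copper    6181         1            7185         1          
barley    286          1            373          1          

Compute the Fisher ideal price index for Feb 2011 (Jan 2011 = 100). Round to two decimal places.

106.49

Laspeyres component (base-period weights):
ΣP(Feb 2011)Q(Jan 2011) = 526×2 + 155×23 + 7185×1 + 373×1 = 1052 + 3565 + 7185 + 373 = 12175
ΣP(Jan 2011)Q(Jan 2011) = 569×2 + 166×23 + 6181×1 + 286×1 = 1138 + 3818 + 6181 + 286 = 11423
L = 12175 / 11423 × 100 = 106.5832
Paasche component (current-period weights):
ΣP(Feb 2011)Q(Feb 2011) = 526×2 + 155×24 + 7185×1 + 373×1 = 1052 + 3720 + 7185 + 373 = 12330
ΣP(Jan 2011)Q(Feb 2011) = 569×2 + 166×24 + 6181×1 + 286×1 = 1138 + 3984 + 6181 + 286 = 11589
P = 12330 / 11589 × 100 = 106.3940
Fisher = √(L × P) = √(106.5832 × 106.3940) = 106.4886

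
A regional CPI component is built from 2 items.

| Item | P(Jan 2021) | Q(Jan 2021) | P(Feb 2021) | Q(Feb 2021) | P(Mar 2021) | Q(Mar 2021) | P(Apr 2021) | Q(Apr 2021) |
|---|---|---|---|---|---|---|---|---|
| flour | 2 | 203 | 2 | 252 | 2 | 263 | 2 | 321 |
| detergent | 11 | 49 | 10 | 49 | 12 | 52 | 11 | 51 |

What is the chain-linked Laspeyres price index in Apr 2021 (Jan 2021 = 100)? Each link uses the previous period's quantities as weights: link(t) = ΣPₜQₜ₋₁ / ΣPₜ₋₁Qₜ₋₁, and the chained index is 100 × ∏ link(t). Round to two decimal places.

99.45

Link Jan 2021→Feb 2021:
ΣP(Feb 2021)Q(Jan 2021) = 2×203 + 10×49 = 406 + 490 = 896
ΣP(Jan 2021)Q(Jan 2021) = 2×203 + 11×49 = 406 + 539 = 945
link = 896/945 = 0.948148
Link Feb 2021→Mar 2021:
ΣP(Mar 2021)Q(Feb 2021) = 2×252 + 12×49 = 504 + 588 = 1092
ΣP(Feb 2021)Q(Feb 2021) = 2×252 + 10×49 = 504 + 490 = 994
link = 1092/994 = 1.098592
Link Mar 2021→Apr 2021:
ΣP(Apr 2021)Q(Mar 2021) = 2×263 + 11×52 = 526 + 572 = 1098
ΣP(Mar 2021)Q(Mar 2021) = 2×263 + 12×52 = 526 + 624 = 1150
link = 1098/1150 = 0.954783
Chained index = 100 × 0.948148 × 1.098592 × 0.954783 = 99.4528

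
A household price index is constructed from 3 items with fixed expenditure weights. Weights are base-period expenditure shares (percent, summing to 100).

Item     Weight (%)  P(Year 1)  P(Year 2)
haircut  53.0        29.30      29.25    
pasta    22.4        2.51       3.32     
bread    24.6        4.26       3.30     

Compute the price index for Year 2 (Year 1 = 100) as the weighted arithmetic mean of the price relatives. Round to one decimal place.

haircut: 53.0 × (29.25/29.30) = 53.0 × 0.998294 = 52.9096
pasta: 22.4 × (3.32/2.51) = 22.4 × 1.322709 = 29.6287
bread: 24.6 × (3.30/4.26) = 24.6 × 0.774648 = 19.0563
Index = Σ wᵢ·(p₁ᵢ/p₀ᵢ) = 52.9096 + 29.6287 + 19.0563 = 101.5946

101.6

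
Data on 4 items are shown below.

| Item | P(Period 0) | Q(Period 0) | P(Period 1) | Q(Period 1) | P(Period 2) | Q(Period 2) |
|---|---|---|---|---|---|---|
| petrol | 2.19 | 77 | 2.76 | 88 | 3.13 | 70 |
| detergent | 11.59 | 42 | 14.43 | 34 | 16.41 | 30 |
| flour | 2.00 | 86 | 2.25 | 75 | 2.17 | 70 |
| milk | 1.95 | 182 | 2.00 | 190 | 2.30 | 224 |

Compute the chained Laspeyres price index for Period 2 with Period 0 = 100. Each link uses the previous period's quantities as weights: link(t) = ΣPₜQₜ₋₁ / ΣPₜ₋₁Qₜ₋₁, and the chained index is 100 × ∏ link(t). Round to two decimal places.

Link Period 0→Period 1:
ΣP(Period 1)Q(Period 0) = 2.76×77 + 14.43×42 + 2.25×86 + 2.00×182 = 212.52 + 606.06 + 193.5 + 364 = 1376.08
ΣP(Period 0)Q(Period 0) = 2.19×77 + 11.59×42 + 2.00×86 + 1.95×182 = 168.63 + 486.78 + 172 + 354.9 = 1182.31
link = 1376.08/1182.31 = 1.163891
Link Period 1→Period 2:
ΣP(Period 2)Q(Period 1) = 3.13×88 + 16.41×34 + 2.17×75 + 2.30×190 = 275.44 + 557.94 + 162.75 + 437 = 1433.13
ΣP(Period 1)Q(Period 1) = 2.76×88 + 14.43×34 + 2.25×75 + 2.00×190 = 242.88 + 490.62 + 168.75 + 380 = 1282.25
link = 1433.13/1282.25 = 1.117668
Chained index = 100 × 1.163891 × 1.117668 = 130.0844

130.08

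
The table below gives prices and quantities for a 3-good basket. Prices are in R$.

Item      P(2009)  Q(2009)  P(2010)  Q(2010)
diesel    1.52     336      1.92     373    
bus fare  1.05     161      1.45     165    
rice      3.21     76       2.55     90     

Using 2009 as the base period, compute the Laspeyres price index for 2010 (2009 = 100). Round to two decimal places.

Laspeyres price index uses base-period quantities as weights.
ΣP(2010)·Q(2009) = 1.92×336 + 1.45×161 + 2.55×76 = 645.12 + 233.45 + 193.8 = 1072.37
ΣP(2009)·Q(2009) = 1.52×336 + 1.05×161 + 3.21×76 = 510.72 + 169.05 + 243.96 = 923.73
Index = 1072.37 / 923.73 × 100 = 116.0913

116.09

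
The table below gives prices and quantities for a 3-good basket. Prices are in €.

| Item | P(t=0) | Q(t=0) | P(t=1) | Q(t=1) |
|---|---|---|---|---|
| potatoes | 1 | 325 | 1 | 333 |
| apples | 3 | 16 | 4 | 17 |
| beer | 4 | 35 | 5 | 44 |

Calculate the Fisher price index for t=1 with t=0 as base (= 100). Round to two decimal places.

Laspeyres component (base-period weights):
ΣP(t=1)Q(t=0) = 1×325 + 4×16 + 5×35 = 325 + 64 + 175 = 564
ΣP(t=0)Q(t=0) = 1×325 + 3×16 + 4×35 = 325 + 48 + 140 = 513
L = 564 / 513 × 100 = 109.9415
Paasche component (current-period weights):
ΣP(t=1)Q(t=1) = 1×333 + 4×17 + 5×44 = 333 + 68 + 220 = 621
ΣP(t=0)Q(t=1) = 1×333 + 3×17 + 4×44 = 333 + 51 + 176 = 560
P = 621 / 560 × 100 = 110.8929
Fisher = √(L × P) = √(109.9415 × 110.8929) = 110.4162

110.42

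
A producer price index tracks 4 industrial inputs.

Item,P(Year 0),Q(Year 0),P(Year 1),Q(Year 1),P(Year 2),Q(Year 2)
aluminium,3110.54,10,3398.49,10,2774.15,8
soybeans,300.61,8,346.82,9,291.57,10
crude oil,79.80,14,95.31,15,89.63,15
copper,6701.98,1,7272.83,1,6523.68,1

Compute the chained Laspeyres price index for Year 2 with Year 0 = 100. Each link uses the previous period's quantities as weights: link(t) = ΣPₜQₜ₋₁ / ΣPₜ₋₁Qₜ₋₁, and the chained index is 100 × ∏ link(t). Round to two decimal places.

91.62

Link Year 0→Year 1:
ΣP(Year 1)Q(Year 0) = 3398.49×10 + 346.82×8 + 95.31×14 + 7272.83×1 = 33984.9 + 2774.56 + 1334.34 + 7272.83 = 45366.63
ΣP(Year 0)Q(Year 0) = 3110.54×10 + 300.61×8 + 79.80×14 + 6701.98×1 = 31105.4 + 2404.88 + 1117.2 + 6701.98 = 41329.46
link = 45366.63/41329.46 = 1.097683
Link Year 1→Year 2:
ΣP(Year 2)Q(Year 1) = 2774.15×10 + 291.57×9 + 89.63×15 + 6523.68×1 = 27741.5 + 2624.13 + 1344.45 + 6523.68 = 38233.76
ΣP(Year 1)Q(Year 1) = 3398.49×10 + 346.82×9 + 95.31×15 + 7272.83×1 = 33984.9 + 3121.38 + 1429.65 + 7272.83 = 45808.76
link = 38233.76/45808.76 = 0.834639
Chained index = 100 × 1.097683 × 0.834639 = 91.6168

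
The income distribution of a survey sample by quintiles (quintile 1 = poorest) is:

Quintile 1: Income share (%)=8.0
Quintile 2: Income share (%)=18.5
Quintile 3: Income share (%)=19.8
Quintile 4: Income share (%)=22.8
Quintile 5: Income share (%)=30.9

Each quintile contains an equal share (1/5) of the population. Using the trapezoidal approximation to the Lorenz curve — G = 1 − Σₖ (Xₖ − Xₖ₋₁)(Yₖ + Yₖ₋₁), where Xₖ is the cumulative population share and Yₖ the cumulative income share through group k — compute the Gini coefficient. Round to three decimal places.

0.200

Cumulative income shares Yₖ: 0.0800, 0.2650, 0.4630, 0.6910, 1.0000
Σ (Xₖ−Xₖ₋₁)(Yₖ+Yₖ₋₁) = (1/5)(0.0800+0.0000) + (1/5)(0.2650+0.0800) + (1/5)(0.4630+0.2650) + (1/5)(0.6910+0.4630) + (1/5)(1.0000+0.6910)
  = 0.0160 + 0.0690 + 0.1456 + 0.2308 + 0.3382 = 0.7996
G = 1 − 0.7996 = 0.2004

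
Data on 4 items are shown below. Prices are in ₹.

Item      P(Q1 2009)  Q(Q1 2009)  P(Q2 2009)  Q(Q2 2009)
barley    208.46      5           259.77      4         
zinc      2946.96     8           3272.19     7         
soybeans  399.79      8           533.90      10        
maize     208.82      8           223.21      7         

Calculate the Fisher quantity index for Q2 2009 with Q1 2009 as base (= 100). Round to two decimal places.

Laspeyres component (base-period weights):
ΣP(Q1 2009)Q(Q2 2009) = 208.46×4 + 2946.96×7 + 399.79×10 + 208.82×7 = 833.84 + 20628.72 + 3997.9 + 1461.74 = 26922.2
ΣP(Q1 2009)Q(Q1 2009) = 208.46×5 + 2946.96×8 + 399.79×8 + 208.82×8 = 1042.3 + 23575.68 + 3198.32 + 1670.56 = 29486.86
L = 26922.2 / 29486.86 × 100 = 91.3024
Paasche component (current-period weights):
ΣP(Q2 2009)Q(Q2 2009) = 259.77×4 + 3272.19×7 + 533.90×10 + 223.21×7 = 1039.08 + 22905.33 + 5339 + 1562.47 = 30845.88
ΣP(Q2 2009)Q(Q1 2009) = 259.77×5 + 3272.19×8 + 533.90×8 + 223.21×8 = 1298.85 + 26177.52 + 4271.2 + 1785.68 = 33533.25
P = 30845.88 / 33533.25 × 100 = 91.9860
Fisher = √(L × P) = √(91.3024 × 91.9860) = 91.6435

91.64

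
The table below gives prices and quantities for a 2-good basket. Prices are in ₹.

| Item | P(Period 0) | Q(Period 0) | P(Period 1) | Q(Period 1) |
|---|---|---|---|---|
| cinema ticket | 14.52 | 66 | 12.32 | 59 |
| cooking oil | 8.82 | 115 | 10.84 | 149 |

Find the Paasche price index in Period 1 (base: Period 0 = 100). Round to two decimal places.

107.89

Paasche price index uses current-period quantities as weights.
ΣP(Period 1)·Q(Period 1) = 12.32×59 + 10.84×149 = 726.88 + 1615.16 = 2342.04
ΣP(Period 0)·Q(Period 1) = 14.52×59 + 8.82×149 = 856.68 + 1314.18 = 2170.86
Index = 2342.04 / 2170.86 × 100 = 107.8854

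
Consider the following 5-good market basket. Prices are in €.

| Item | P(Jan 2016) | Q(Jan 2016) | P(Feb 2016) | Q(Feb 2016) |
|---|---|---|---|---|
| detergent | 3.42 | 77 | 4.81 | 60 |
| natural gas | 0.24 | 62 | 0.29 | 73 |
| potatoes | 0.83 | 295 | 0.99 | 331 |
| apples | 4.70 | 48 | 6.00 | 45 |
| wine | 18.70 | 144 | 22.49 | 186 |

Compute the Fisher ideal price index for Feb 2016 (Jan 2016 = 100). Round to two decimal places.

Laspeyres component (base-period weights):
ΣP(Feb 2016)Q(Jan 2016) = 4.81×77 + 0.29×62 + 0.99×295 + 6.00×48 + 22.49×144 = 370.37 + 17.98 + 292.05 + 288 + 3238.56 = 4206.96
ΣP(Jan 2016)Q(Jan 2016) = 3.42×77 + 0.24×62 + 0.83×295 + 4.70×48 + 18.70×144 = 263.34 + 14.88 + 244.85 + 225.6 + 2692.8 = 3441.47
L = 4206.96 / 3441.47 × 100 = 122.2431
Paasche component (current-period weights):
ΣP(Feb 2016)Q(Feb 2016) = 4.81×60 + 0.29×73 + 0.99×331 + 6.00×45 + 22.49×186 = 288.6 + 21.17 + 327.69 + 270 + 4183.14 = 5090.6
ΣP(Jan 2016)Q(Feb 2016) = 3.42×60 + 0.24×73 + 0.83×331 + 4.70×45 + 18.70×186 = 205.2 + 17.52 + 274.73 + 211.5 + 3478.2 = 4187.15
P = 5090.6 / 4187.15 × 100 = 121.5767
Fisher = √(L × P) = √(122.2431 × 121.5767) = 121.9095

121.91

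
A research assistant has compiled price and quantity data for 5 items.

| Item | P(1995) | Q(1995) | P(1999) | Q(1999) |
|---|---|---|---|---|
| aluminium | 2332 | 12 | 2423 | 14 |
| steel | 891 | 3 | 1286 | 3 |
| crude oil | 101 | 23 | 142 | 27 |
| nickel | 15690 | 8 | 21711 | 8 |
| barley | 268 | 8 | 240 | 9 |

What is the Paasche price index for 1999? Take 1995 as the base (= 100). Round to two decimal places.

131.02

Paasche price index uses current-period quantities as weights.
ΣP(1999)·Q(1999) = 2423×14 + 1286×3 + 142×27 + 21711×8 + 240×9 = 33922 + 3858 + 3834 + 173688 + 2160 = 217462
ΣP(1995)·Q(1999) = 2332×14 + 891×3 + 101×27 + 15690×8 + 268×9 = 32648 + 2673 + 2727 + 125520 + 2412 = 165980
Index = 217462 / 165980 × 100 = 131.0170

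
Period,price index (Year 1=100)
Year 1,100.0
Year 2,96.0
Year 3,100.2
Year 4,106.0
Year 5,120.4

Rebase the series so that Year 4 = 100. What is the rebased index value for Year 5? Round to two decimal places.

Rebased(Year 5) = 120.4 / 106.0 × 100 = 113.5849

113.58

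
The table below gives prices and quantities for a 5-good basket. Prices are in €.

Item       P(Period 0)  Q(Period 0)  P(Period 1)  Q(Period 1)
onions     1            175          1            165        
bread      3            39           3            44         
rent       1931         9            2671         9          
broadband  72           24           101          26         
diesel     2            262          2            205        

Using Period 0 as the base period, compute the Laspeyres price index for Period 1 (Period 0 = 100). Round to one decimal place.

Laspeyres price index uses base-period quantities as weights.
ΣP(Period 1)·Q(Period 0) = 1×175 + 3×39 + 2671×9 + 101×24 + 2×262 = 175 + 117 + 24039 + 2424 + 524 = 27279
ΣP(Period 0)·Q(Period 0) = 1×175 + 3×39 + 1931×9 + 72×24 + 2×262 = 175 + 117 + 17379 + 1728 + 524 = 19923
Index = 27279 / 19923 × 100 = 136.9222

136.9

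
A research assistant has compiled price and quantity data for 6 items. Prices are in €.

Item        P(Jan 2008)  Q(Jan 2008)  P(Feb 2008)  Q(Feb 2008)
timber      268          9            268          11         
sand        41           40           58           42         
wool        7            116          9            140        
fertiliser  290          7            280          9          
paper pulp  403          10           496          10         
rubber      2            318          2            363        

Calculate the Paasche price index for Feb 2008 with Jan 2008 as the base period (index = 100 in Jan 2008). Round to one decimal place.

Paasche price index uses current-period quantities as weights.
ΣP(Feb 2008)·Q(Feb 2008) = 268×11 + 58×42 + 9×140 + 280×9 + 496×10 + 2×363 = 2948 + 2436 + 1260 + 2520 + 4960 + 726 = 14850
ΣP(Jan 2008)·Q(Feb 2008) = 268×11 + 41×42 + 7×140 + 290×9 + 403×10 + 2×363 = 2948 + 1722 + 980 + 2610 + 4030 + 726 = 13016
Index = 14850 / 13016 × 100 = 114.0904

114.1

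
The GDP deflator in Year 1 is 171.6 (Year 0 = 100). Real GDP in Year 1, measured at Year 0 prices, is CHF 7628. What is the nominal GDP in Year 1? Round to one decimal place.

13089.6

Nominal = Real × (Index/100) = 7628 × (171.6/100)
        = 7628 × 1.716 = 13089.6480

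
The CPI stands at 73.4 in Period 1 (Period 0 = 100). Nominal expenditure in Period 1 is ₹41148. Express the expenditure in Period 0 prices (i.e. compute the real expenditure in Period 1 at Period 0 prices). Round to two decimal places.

56059.95

Real = Nominal ÷ (Index/100) = 41148 ÷ (73.4/100)
     = 41148 ÷ 0.734 = 56059.9455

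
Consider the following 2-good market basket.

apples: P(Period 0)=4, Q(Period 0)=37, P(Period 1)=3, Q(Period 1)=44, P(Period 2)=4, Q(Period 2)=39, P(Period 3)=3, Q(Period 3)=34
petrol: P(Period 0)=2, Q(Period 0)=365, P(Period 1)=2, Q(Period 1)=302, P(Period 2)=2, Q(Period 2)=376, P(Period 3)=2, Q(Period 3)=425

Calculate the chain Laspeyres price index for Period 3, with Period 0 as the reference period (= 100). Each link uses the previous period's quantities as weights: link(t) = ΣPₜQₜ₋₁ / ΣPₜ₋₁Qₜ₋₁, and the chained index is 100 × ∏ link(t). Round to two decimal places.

Link Period 0→Period 1:
ΣP(Period 1)Q(Period 0) = 3×37 + 2×365 = 111 + 730 = 841
ΣP(Period 0)Q(Period 0) = 4×37 + 2×365 = 148 + 730 = 878
link = 841/878 = 0.957859
Link Period 1→Period 2:
ΣP(Period 2)Q(Period 1) = 4×44 + 2×302 = 176 + 604 = 780
ΣP(Period 1)Q(Period 1) = 3×44 + 2×302 = 132 + 604 = 736
link = 780/736 = 1.059783
Link Period 2→Period 3:
ΣP(Period 3)Q(Period 2) = 3×39 + 2×376 = 117 + 752 = 869
ΣP(Period 2)Q(Period 2) = 4×39 + 2×376 = 156 + 752 = 908
link = 869/908 = 0.957048
Chained index = 100 × 0.957859 × 1.059783 × 0.957048 = 97.1521

97.15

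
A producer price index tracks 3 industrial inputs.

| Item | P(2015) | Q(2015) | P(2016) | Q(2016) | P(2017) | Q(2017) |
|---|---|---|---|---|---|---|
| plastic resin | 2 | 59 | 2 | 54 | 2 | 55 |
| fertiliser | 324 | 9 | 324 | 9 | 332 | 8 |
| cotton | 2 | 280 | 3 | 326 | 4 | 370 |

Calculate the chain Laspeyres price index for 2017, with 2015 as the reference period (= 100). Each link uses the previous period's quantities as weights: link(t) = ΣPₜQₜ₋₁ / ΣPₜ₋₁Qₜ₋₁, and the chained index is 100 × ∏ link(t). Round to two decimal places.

118.51

Link 2015→2016:
ΣP(2016)Q(2015) = 2×59 + 324×9 + 3×280 = 118 + 2916 + 840 = 3874
ΣP(2015)Q(2015) = 2×59 + 324×9 + 2×280 = 118 + 2916 + 560 = 3594
link = 3874/3594 = 1.077908
Link 2016→2017:
ΣP(2017)Q(2016) = 2×54 + 332×9 + 4×326 = 108 + 2988 + 1304 = 4400
ΣP(2016)Q(2016) = 2×54 + 324×9 + 3×326 = 108 + 2916 + 978 = 4002
link = 4400/4002 = 1.099450
Chained index = 100 × 1.077908 × 1.099450 = 118.5106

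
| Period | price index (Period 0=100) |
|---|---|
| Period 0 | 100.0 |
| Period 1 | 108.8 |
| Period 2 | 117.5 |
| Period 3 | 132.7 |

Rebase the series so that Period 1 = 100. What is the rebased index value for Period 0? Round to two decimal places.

91.91

Rebased(Period 0) = 100.0 / 108.8 × 100 = 91.9118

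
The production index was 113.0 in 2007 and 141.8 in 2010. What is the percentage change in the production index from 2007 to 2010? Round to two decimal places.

25.49%

Change = (141.8 − 113.0) / 113.0 × 100
       = 28.8 / 113.0 × 100 = 25.4867%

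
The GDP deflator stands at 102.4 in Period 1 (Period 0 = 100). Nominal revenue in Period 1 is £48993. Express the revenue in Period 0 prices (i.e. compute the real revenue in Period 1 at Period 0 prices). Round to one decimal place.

47844.7

Real = Nominal ÷ (Index/100) = 48993 ÷ (102.4/100)
     = 48993 ÷ 1.024 = 47844.7266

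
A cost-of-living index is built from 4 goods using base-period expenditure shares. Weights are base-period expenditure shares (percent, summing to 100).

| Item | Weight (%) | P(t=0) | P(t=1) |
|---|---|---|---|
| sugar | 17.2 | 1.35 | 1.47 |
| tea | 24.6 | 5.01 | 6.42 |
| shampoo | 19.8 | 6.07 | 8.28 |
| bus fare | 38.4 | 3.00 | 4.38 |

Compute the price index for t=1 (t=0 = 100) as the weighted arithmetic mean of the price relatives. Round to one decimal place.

133.3

sugar: 17.2 × (1.47/1.35) = 17.2 × 1.088889 = 18.7289
tea: 24.6 × (6.42/5.01) = 24.6 × 1.281437 = 31.5234
shampoo: 19.8 × (8.28/6.07) = 19.8 × 1.364086 = 27.0089
bus fare: 38.4 × (4.38/3.00) = 38.4 × 1.460000 = 56.0640
Index = Σ wᵢ·(p₁ᵢ/p₀ᵢ) = 18.7289 + 31.5234 + 27.0089 + 56.0640 = 133.3251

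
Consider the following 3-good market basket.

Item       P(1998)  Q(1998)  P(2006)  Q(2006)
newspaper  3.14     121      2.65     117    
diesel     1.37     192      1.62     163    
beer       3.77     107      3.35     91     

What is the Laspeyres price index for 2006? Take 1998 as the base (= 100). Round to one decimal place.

Laspeyres price index uses base-period quantities as weights.
ΣP(2006)·Q(1998) = 2.65×121 + 1.62×192 + 3.35×107 = 320.65 + 311.04 + 358.45 = 990.14
ΣP(1998)·Q(1998) = 3.14×121 + 1.37×192 + 3.77×107 = 379.94 + 263.04 + 403.39 = 1046.37
Index = 990.14 / 1046.37 × 100 = 94.6262

94.6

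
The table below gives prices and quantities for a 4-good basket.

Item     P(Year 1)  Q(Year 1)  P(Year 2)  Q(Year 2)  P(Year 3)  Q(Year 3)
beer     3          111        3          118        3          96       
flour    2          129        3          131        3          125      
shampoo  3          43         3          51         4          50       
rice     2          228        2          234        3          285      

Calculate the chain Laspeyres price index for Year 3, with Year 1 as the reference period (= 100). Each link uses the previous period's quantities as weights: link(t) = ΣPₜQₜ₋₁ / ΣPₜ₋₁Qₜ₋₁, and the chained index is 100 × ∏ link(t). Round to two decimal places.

134.09

Link Year 1→Year 2:
ΣP(Year 2)Q(Year 1) = 3×111 + 3×129 + 3×43 + 2×228 = 333 + 387 + 129 + 456 = 1305
ΣP(Year 1)Q(Year 1) = 3×111 + 2×129 + 3×43 + 2×228 = 333 + 258 + 129 + 456 = 1176
link = 1305/1176 = 1.109694
Link Year 2→Year 3:
ΣP(Year 3)Q(Year 2) = 3×118 + 3×131 + 4×51 + 3×234 = 354 + 393 + 204 + 702 = 1653
ΣP(Year 2)Q(Year 2) = 3×118 + 3×131 + 3×51 + 2×234 = 354 + 393 + 153 + 468 = 1368
link = 1653/1368 = 1.208333
Chained index = 100 × 1.109694 × 1.208333 = 134.0880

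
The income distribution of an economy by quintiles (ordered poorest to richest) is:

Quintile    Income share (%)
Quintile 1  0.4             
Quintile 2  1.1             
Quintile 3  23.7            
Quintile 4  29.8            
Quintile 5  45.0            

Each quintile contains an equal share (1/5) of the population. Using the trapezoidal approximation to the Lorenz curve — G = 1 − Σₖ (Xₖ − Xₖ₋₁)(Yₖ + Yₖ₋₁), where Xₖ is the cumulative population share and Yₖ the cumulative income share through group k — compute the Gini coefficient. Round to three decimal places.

0.472

Cumulative income shares Yₖ: 0.0040, 0.0150, 0.2520, 0.5500, 1.0000
Σ (Xₖ−Xₖ₋₁)(Yₖ+Yₖ₋₁) = (1/5)(0.0040+0.0000) + (1/5)(0.0150+0.0040) + (1/5)(0.2520+0.0150) + (1/5)(0.5500+0.2520) + (1/5)(1.0000+0.5500)
  = 0.0008 + 0.0038 + 0.0534 + 0.1604 + 0.3100 = 0.5284
G = 1 − 0.5284 = 0.4716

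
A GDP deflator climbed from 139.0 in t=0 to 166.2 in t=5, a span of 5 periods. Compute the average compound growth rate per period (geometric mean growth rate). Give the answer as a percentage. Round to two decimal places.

Growth factor = (166.2/139.0)^(1/5) = (1.195683)^(1/5) = 1.036390
Growth rate = 1.036390 − 1 = 0.036390 = 3.6390%

3.64%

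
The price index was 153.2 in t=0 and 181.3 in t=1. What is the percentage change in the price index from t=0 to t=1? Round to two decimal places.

18.34%

Change = (181.3 − 153.2) / 153.2 × 100
       = 28.1 / 153.2 × 100 = 18.3420%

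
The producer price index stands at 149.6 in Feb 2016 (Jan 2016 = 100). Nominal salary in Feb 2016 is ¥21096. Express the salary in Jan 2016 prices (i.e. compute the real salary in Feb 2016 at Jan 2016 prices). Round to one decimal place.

Real = Nominal ÷ (Index/100) = 21096 ÷ (149.6/100)
     = 21096 ÷ 1.496 = 14101.6043

14101.6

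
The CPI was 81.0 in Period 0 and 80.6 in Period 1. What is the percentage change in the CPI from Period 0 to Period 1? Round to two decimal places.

Change = (80.6 − 81.0) / 81.0 × 100
       = -0.4 / 81.0 × 100 = -0.4938%

-0.49%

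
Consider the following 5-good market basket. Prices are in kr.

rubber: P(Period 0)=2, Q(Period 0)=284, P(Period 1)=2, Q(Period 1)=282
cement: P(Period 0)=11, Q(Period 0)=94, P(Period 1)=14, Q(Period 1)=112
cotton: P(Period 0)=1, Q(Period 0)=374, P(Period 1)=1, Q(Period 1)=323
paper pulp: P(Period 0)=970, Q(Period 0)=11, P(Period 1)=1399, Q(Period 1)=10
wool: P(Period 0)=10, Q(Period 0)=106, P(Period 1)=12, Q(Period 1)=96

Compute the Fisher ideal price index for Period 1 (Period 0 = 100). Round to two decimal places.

137.87

Laspeyres component (base-period weights):
ΣP(Period 1)Q(Period 0) = 2×284 + 14×94 + 1×374 + 1399×11 + 12×106 = 568 + 1316 + 374 + 15389 + 1272 = 18919
ΣP(Period 0)Q(Period 0) = 2×284 + 11×94 + 1×374 + 970×11 + 10×106 = 568 + 1034 + 374 + 10670 + 1060 = 13706
L = 18919 / 13706 × 100 = 138.0344
Paasche component (current-period weights):
ΣP(Period 1)Q(Period 1) = 2×282 + 14×112 + 1×323 + 1399×10 + 12×96 = 564 + 1568 + 323 + 13990 + 1152 = 17597
ΣP(Period 0)Q(Period 1) = 2×282 + 11×112 + 1×323 + 970×10 + 10×96 = 564 + 1232 + 323 + 9700 + 960 = 12779
P = 17597 / 12779 × 100 = 137.7025
Fisher = √(L × P) = √(138.0344 × 137.7025) = 137.8684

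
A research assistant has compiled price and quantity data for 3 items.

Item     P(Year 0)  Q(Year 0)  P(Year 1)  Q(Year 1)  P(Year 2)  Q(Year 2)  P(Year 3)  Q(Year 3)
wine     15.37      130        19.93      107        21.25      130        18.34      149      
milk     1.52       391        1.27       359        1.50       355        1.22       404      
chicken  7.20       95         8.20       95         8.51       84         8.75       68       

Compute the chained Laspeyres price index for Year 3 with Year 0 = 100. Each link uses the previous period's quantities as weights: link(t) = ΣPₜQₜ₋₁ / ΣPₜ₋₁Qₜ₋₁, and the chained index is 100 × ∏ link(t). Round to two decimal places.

112.41

Link Year 0→Year 1:
ΣP(Year 1)Q(Year 0) = 19.93×130 + 1.27×391 + 8.20×95 = 2590.9 + 496.57 + 779 = 3866.47
ΣP(Year 0)Q(Year 0) = 15.37×130 + 1.52×391 + 7.20×95 = 1998.1 + 594.32 + 684 = 3276.42
link = 3866.47/3276.42 = 1.180090
Link Year 1→Year 2:
ΣP(Year 2)Q(Year 1) = 21.25×107 + 1.50×359 + 8.51×95 = 2273.75 + 538.5 + 808.45 = 3620.7
ΣP(Year 1)Q(Year 1) = 19.93×107 + 1.27×359 + 8.20×95 = 2132.51 + 455.93 + 779 = 3367.44
link = 3620.7/3367.44 = 1.075208
Link Year 2→Year 3:
ΣP(Year 3)Q(Year 2) = 18.34×130 + 1.22×355 + 8.75×84 = 2384.2 + 433.1 + 735 = 3552.3
ΣP(Year 2)Q(Year 2) = 21.25×130 + 1.50×355 + 8.51×84 = 2762.5 + 532.5 + 714.84 = 4009.84
link = 3552.3/4009.84 = 0.885896
Chained index = 100 × 1.180090 × 1.075208 × 0.885896 = 112.4062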